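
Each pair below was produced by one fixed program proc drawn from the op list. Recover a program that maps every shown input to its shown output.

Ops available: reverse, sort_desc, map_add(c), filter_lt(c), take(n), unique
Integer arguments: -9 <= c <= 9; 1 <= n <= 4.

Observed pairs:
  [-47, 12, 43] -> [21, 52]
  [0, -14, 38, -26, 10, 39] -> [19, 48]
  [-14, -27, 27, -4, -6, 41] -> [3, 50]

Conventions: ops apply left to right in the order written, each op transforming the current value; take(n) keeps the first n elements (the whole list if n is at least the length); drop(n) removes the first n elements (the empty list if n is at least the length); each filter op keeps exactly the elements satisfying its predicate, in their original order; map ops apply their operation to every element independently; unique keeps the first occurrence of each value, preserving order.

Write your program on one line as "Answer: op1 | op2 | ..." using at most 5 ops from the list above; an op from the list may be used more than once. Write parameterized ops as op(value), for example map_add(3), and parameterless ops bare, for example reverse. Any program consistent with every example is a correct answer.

map_add(9) | reverse | take(2) | reverse

Check, running the answer program on each example:
  [-47, 12, 43] -> [-38, 21, 52] -> [52, 21, -38] -> [52, 21] -> [21, 52]
  [0, -14, 38, -26, 10, 39] -> [9, -5, 47, -17, 19, 48] -> [48, 19, -17, 47, -5, 9] -> [48, 19] -> [19, 48]
  [-14, -27, 27, -4, -6, 41] -> [-5, -18, 36, 5, 3, 50] -> [50, 3, 5, 36, -18, -5] -> [50, 3] -> [3, 50]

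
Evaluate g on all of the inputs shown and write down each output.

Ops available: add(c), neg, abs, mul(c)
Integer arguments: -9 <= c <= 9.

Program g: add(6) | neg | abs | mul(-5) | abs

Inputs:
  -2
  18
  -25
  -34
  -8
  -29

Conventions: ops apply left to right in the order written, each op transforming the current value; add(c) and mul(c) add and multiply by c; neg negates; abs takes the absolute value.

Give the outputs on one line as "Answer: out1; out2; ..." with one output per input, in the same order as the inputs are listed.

20; 120; 95; 140; 10; 115

Execution, op by op:
  -2 -> 4 -> -4 -> 4 -> -20 -> 20
  18 -> 24 -> -24 -> 24 -> -120 -> 120
  -25 -> -19 -> 19 -> 19 -> -95 -> 95
  -34 -> -28 -> 28 -> 28 -> -140 -> 140
  -8 -> -2 -> 2 -> 2 -> -10 -> 10
  -29 -> -23 -> 23 -> 23 -> -115 -> 115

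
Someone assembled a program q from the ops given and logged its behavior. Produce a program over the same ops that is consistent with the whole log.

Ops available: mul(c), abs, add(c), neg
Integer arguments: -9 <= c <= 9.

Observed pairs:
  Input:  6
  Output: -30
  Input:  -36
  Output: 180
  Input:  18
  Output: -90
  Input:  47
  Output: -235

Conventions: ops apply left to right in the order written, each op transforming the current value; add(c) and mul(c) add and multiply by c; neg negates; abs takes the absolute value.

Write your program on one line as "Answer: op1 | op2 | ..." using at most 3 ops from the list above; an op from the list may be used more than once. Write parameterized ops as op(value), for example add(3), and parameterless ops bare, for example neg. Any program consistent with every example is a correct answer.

neg | mul(5)

Check, running the answer program on each example:
  6 -> -6 -> -30
  -36 -> 36 -> 180
  18 -> -18 -> -90
  47 -> -47 -> -235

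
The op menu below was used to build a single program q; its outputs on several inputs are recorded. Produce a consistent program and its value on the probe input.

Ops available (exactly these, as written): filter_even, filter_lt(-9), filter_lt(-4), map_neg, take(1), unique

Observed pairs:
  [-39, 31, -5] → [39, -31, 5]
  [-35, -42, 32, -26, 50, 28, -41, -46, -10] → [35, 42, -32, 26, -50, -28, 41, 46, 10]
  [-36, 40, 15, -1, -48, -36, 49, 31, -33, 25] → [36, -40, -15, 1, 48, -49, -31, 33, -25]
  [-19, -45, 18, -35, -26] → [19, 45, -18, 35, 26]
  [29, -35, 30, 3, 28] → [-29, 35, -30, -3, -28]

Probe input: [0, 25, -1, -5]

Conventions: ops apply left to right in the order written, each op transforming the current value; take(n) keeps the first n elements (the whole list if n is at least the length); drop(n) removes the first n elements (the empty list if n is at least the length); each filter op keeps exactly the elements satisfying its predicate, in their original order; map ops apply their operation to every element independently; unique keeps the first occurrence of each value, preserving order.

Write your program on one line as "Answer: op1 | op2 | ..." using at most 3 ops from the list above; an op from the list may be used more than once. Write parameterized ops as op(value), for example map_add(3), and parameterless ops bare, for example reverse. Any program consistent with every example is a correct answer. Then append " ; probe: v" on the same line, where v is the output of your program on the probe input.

map_neg | unique ; probe: [0, -25, 1, 5]

Check, running the answer program on each example:
  [-39, 31, -5] -> [39, -31, 5] -> [39, -31, 5]
  [-35, -42, 32, -26, 50, 28, -41, -46, -10] -> [35, 42, -32, 26, -50, -28, 41, 46, 10] -> [35, 42, -32, 26, -50, -28, 41, 46, 10]
  [-36, 40, 15, -1, -48, -36, 49, 31, -33, 25] -> [36, -40, -15, 1, 48, 36, -49, -31, 33, -25] -> [36, -40, -15, 1, 48, -49, -31, 33, -25]
  [-19, -45, 18, -35, -26] -> [19, 45, -18, 35, 26] -> [19, 45, -18, 35, 26]
  [29, -35, 30, 3, 28] -> [-29, 35, -30, -3, -28] -> [-29, 35, -30, -3, -28]
  probe: [0, 25, -1, -5] -> [0, -25, 1, 5] -> [0, -25, 1, 5]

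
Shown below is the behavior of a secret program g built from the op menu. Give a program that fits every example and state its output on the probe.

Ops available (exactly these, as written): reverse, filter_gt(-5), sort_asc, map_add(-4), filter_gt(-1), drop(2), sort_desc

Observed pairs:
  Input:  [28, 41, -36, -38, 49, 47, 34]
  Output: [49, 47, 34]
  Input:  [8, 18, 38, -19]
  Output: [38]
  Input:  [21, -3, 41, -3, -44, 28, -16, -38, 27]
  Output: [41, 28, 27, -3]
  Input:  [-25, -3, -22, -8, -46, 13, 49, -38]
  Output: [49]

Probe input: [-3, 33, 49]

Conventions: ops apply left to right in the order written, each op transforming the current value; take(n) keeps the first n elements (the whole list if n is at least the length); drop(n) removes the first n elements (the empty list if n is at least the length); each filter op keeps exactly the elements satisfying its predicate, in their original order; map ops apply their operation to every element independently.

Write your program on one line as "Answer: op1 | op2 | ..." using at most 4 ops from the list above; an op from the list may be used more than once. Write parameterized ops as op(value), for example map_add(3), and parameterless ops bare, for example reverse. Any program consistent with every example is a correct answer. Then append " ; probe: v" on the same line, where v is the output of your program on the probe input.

filter_gt(-5) | drop(2) | sort_desc ; probe: [49]

Check, running the answer program on each example:
  [28, 41, -36, -38, 49, 47, 34] -> [28, 41, 49, 47, 34] -> [49, 47, 34] -> [49, 47, 34]
  [8, 18, 38, -19] -> [8, 18, 38] -> [38] -> [38]
  [21, -3, 41, -3, -44, 28, -16, -38, 27] -> [21, -3, 41, -3, 28, 27] -> [41, -3, 28, 27] -> [41, 28, 27, -3]
  [-25, -3, -22, -8, -46, 13, 49, -38] -> [-3, 13, 49] -> [49] -> [49]
  probe: [-3, 33, 49] -> [-3, 33, 49] -> [49] -> [49]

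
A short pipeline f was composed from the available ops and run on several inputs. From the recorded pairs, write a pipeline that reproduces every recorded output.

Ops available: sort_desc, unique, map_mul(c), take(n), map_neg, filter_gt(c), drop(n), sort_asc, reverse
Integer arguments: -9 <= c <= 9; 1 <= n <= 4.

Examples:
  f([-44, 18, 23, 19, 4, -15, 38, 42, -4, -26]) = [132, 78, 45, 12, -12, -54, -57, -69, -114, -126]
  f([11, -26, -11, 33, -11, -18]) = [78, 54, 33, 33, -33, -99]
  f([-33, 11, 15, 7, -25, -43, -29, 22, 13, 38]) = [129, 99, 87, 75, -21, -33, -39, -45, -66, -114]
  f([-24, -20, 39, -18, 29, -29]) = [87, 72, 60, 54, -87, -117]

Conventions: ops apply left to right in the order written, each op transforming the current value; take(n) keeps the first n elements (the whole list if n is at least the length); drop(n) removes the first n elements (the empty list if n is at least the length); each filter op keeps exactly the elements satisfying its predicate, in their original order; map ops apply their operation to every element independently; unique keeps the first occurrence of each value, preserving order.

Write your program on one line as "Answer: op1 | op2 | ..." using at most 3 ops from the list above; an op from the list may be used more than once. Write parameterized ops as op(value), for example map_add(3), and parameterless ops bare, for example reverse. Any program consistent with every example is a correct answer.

map_mul(-3) | sort_asc | reverse

Check, running the answer program on each example:
  [-44, 18, 23, 19, 4, -15, 38, 42, -4, -26] -> [132, -54, -69, -57, -12, 45, -114, -126, 12, 78] -> [-126, -114, -69, -57, -54, -12, 12, 45, 78, 132] -> [132, 78, 45, 12, -12, -54, -57, -69, -114, -126]
  [11, -26, -11, 33, -11, -18] -> [-33, 78, 33, -99, 33, 54] -> [-99, -33, 33, 33, 54, 78] -> [78, 54, 33, 33, -33, -99]
  [-33, 11, 15, 7, -25, -43, -29, 22, 13, 38] -> [99, -33, -45, -21, 75, 129, 87, -66, -39, -114] -> [-114, -66, -45, -39, -33, -21, 75, 87, 99, 129] -> [129, 99, 87, 75, -21, -33, -39, -45, -66, -114]
  [-24, -20, 39, -18, 29, -29] -> [72, 60, -117, 54, -87, 87] -> [-117, -87, 54, 60, 72, 87] -> [87, 72, 60, 54, -87, -117]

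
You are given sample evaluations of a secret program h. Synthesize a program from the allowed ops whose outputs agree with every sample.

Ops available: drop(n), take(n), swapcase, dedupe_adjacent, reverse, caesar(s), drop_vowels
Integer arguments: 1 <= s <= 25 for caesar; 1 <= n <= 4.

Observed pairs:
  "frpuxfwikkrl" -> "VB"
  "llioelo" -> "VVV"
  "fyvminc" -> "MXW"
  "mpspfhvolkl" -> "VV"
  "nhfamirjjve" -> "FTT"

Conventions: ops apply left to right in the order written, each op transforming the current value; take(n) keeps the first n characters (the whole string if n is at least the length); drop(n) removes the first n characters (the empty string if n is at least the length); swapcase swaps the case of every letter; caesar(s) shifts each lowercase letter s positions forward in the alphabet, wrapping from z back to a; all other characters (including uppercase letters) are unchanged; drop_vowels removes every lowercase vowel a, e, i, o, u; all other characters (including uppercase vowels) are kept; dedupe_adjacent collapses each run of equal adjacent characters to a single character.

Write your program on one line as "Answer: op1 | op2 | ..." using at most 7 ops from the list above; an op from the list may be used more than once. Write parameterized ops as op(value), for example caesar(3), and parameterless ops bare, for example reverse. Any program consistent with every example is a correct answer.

reverse | drop_vowels | caesar(10) | take(3) | drop_vowels | swapcase

Check, running the answer program on each example:
  "frpuxfwikkrl" -> "lrkkiwfxuprf" -> "lrkkwfxprf" -> "vbuugphzbp" -> "vbu" -> "vb" -> "VB"
  "llioelo" -> "oleoill" -> "lll" -> "vvv" -> "vvv" -> "vvv" -> "VVV"
  "fyvminc" -> "cnimvyf" -> "cnmvyf" -> "mxwfip" -> "mxw" -> "mxw" -> "MXW"
  "mpspfhvolkl" -> "lklovhfpspm" -> "lklvhfpspm" -> "vuvfrpzczw" -> "vuv" -> "vv" -> "VV"
  "nhfamirjjve" -> "evjjrimafhn" -> "vjjrmfhn" -> "fttbwprx" -> "ftt" -> "ftt" -> "FTT"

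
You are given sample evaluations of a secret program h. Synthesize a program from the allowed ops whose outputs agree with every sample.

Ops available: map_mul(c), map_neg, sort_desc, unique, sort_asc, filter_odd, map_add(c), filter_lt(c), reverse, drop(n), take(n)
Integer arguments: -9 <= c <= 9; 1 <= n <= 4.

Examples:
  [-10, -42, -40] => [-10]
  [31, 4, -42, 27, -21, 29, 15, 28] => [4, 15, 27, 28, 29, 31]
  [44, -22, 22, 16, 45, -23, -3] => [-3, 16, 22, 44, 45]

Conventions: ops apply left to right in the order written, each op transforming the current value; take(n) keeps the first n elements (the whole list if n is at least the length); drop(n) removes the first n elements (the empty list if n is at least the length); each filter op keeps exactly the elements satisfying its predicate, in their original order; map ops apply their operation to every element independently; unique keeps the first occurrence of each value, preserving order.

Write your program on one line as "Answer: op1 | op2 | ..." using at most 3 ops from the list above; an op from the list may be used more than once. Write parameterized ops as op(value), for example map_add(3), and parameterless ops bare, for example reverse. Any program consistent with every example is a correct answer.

sort_asc | drop(2)

Check, running the answer program on each example:
  [-10, -42, -40] -> [-42, -40, -10] -> [-10]
  [31, 4, -42, 27, -21, 29, 15, 28] -> [-42, -21, 4, 15, 27, 28, 29, 31] -> [4, 15, 27, 28, 29, 31]
  [44, -22, 22, 16, 45, -23, -3] -> [-23, -22, -3, 16, 22, 44, 45] -> [-3, 16, 22, 44, 45]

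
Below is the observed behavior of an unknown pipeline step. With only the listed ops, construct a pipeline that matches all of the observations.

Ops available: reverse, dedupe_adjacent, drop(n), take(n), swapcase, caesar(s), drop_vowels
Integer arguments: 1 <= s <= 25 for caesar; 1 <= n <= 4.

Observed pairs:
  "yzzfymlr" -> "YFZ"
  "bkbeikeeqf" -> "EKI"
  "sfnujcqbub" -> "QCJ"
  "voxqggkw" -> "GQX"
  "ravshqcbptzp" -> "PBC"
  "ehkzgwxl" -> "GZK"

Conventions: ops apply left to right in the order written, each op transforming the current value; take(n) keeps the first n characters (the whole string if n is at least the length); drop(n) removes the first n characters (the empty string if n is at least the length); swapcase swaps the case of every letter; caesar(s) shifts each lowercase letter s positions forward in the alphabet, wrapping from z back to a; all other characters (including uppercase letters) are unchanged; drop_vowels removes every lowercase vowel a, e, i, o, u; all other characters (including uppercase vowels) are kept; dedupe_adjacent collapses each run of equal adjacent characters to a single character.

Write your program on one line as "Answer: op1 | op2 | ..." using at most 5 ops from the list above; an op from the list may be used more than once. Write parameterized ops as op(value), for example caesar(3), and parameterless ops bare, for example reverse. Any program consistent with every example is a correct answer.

reverse | swapcase | drop(3) | take(3)

Check, running the answer program on each example:
  "yzzfymlr" -> "rlmyfzzy" -> "RLMYFZZY" -> "YFZZY" -> "YFZ"
  "bkbeikeeqf" -> "fqeekiebkb" -> "FQEEKIEBKB" -> "EKIEBKB" -> "EKI"
  "sfnujcqbub" -> "bubqcjunfs" -> "BUBQCJUNFS" -> "QCJUNFS" -> "QCJ"
  "voxqggkw" -> "wkggqxov" -> "WKGGQXOV" -> "GQXOV" -> "GQX"
  "ravshqcbptzp" -> "pztpbcqhsvar" -> "PZTPBCQHSVAR" -> "PBCQHSVAR" -> "PBC"
  "ehkzgwxl" -> "lxwgzkhe" -> "LXWGZKHE" -> "GZKHE" -> "GZK"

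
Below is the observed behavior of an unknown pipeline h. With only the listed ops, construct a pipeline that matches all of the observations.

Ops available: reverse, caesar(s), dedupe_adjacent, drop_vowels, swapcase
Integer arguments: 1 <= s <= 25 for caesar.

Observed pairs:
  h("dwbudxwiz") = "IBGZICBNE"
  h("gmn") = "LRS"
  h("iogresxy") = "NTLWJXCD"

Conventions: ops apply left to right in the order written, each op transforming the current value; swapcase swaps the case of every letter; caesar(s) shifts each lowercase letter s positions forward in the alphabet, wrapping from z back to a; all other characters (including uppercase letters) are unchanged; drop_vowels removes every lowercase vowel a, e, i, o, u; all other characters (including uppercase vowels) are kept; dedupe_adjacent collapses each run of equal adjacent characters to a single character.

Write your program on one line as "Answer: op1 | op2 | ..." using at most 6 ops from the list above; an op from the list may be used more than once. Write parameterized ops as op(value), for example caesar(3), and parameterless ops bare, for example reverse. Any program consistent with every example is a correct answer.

caesar(16) | reverse | caesar(24) | caesar(17) | reverse | swapcase

Check, running the answer program on each example:
  "dwbudxwiz" -> "tmrktnmyp" -> "pymntkrmt" -> "nwklripkr" -> "enbcizgbi" -> "ibgzicbne" -> "IBGZICBNE"
  "gmn" -> "wcd" -> "dcw" -> "bau" -> "srl" -> "lrs" -> "LRS"
  "iogresxy" -> "yewhuino" -> "oniuhwey" -> "mlgsfucw" -> "dcxjwltn" -> "ntlwjxcd" -> "NTLWJXCD"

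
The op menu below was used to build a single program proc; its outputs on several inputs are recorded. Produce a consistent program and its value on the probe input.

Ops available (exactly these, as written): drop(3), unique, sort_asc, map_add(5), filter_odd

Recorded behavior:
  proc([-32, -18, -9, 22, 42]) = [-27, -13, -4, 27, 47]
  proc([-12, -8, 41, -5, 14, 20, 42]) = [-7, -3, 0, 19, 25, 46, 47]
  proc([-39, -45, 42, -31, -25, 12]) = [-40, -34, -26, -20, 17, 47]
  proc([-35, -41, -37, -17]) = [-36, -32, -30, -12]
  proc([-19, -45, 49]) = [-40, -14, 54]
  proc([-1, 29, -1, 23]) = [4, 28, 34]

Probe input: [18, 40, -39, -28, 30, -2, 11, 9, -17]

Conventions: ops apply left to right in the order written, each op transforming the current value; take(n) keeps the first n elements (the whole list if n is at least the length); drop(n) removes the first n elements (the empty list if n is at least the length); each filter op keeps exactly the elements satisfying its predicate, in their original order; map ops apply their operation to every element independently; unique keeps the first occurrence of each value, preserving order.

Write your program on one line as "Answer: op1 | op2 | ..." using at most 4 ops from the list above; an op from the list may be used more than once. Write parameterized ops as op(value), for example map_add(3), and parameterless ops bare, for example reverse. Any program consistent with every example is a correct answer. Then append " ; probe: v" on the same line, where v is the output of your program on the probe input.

map_add(5) | unique | sort_asc ; probe: [-34, -23, -12, 3, 14, 16, 23, 35, 45]

Check, running the answer program on each example:
  [-32, -18, -9, 22, 42] -> [-27, -13, -4, 27, 47] -> [-27, -13, -4, 27, 47] -> [-27, -13, -4, 27, 47]
  [-12, -8, 41, -5, 14, 20, 42] -> [-7, -3, 46, 0, 19, 25, 47] -> [-7, -3, 46, 0, 19, 25, 47] -> [-7, -3, 0, 19, 25, 46, 47]
  [-39, -45, 42, -31, -25, 12] -> [-34, -40, 47, -26, -20, 17] -> [-34, -40, 47, -26, -20, 17] -> [-40, -34, -26, -20, 17, 47]
  [-35, -41, -37, -17] -> [-30, -36, -32, -12] -> [-30, -36, -32, -12] -> [-36, -32, -30, -12]
  [-19, -45, 49] -> [-14, -40, 54] -> [-14, -40, 54] -> [-40, -14, 54]
  [-1, 29, -1, 23] -> [4, 34, 4, 28] -> [4, 34, 28] -> [4, 28, 34]
  probe: [18, 40, -39, -28, 30, -2, 11, 9, -17] -> [23, 45, -34, -23, 35, 3, 16, 14, -12] -> [23, 45, -34, -23, 35, 3, 16, 14, -12] -> [-34, -23, -12, 3, 14, 16, 23, 35, 45]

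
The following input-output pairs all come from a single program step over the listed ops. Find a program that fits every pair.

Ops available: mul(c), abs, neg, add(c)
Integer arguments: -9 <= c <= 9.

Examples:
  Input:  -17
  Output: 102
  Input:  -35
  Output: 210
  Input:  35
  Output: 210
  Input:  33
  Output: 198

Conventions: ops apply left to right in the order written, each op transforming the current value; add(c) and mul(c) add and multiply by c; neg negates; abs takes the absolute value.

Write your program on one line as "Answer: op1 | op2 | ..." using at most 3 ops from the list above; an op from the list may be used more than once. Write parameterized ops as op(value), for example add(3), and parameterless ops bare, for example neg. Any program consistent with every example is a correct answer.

mul(-6) | abs

Check, running the answer program on each example:
  -17 -> 102 -> 102
  -35 -> 210 -> 210
  35 -> -210 -> 210
  33 -> -198 -> 198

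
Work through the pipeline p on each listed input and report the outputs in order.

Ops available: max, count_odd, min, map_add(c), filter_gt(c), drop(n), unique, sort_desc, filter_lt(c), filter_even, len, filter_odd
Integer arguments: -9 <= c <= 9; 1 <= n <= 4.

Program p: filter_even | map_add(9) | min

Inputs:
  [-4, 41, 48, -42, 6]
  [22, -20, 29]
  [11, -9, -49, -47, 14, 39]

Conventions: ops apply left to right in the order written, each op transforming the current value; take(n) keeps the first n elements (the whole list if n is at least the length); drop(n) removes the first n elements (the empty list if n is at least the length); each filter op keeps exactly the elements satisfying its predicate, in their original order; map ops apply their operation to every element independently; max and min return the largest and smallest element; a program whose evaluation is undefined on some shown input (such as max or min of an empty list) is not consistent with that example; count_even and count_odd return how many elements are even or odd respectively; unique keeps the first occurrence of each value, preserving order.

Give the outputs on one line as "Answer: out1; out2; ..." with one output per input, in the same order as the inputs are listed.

Execution, op by op:
  [-4, 41, 48, -42, 6] -> [-4, 48, -42, 6] -> [5, 57, -33, 15] -> -33
  [22, -20, 29] -> [22, -20] -> [31, -11] -> -11
  [11, -9, -49, -47, 14, 39] -> [14] -> [23] -> 23

-33; -11; 23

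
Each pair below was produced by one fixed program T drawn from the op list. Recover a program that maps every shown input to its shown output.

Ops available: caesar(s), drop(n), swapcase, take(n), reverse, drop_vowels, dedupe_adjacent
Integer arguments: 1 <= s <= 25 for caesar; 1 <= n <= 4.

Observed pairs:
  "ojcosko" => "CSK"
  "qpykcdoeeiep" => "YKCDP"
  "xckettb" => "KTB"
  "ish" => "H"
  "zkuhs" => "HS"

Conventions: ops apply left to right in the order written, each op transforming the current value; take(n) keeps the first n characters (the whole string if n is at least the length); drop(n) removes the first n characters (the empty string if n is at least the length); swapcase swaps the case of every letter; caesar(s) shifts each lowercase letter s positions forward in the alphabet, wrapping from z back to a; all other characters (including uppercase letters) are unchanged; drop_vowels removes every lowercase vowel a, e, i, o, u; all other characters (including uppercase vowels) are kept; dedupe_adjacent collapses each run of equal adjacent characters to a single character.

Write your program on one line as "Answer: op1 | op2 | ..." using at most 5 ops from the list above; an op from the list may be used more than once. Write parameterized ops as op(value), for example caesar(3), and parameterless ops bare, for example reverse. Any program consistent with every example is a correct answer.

drop(2) | drop_vowels | dedupe_adjacent | swapcase

Check, running the answer program on each example:
  "ojcosko" -> "cosko" -> "csk" -> "csk" -> "CSK"
  "qpykcdoeeiep" -> "ykcdoeeiep" -> "ykcdp" -> "ykcdp" -> "YKCDP"
  "xckettb" -> "kettb" -> "kttb" -> "ktb" -> "KTB"
  "ish" -> "h" -> "h" -> "h" -> "H"
  "zkuhs" -> "uhs" -> "hs" -> "hs" -> "HS"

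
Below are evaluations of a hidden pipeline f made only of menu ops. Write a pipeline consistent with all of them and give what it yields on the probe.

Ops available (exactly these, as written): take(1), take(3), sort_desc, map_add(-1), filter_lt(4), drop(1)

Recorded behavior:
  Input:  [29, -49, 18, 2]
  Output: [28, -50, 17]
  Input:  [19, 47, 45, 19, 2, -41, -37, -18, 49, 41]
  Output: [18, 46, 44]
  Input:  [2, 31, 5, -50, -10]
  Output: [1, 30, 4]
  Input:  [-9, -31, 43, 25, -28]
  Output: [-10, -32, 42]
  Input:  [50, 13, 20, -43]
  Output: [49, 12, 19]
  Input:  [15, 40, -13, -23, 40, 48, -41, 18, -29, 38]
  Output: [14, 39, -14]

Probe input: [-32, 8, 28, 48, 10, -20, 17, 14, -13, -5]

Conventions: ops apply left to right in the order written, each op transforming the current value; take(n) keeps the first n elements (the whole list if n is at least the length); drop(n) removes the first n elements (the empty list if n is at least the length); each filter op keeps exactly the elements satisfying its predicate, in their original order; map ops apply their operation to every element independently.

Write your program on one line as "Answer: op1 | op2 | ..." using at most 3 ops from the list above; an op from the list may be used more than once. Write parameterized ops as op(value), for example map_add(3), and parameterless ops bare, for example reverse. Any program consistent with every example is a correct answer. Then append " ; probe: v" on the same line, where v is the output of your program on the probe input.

take(3) | map_add(-1) ; probe: [-33, 7, 27]

Check, running the answer program on each example:
  [29, -49, 18, 2] -> [29, -49, 18] -> [28, -50, 17]
  [19, 47, 45, 19, 2, -41, -37, -18, 49, 41] -> [19, 47, 45] -> [18, 46, 44]
  [2, 31, 5, -50, -10] -> [2, 31, 5] -> [1, 30, 4]
  [-9, -31, 43, 25, -28] -> [-9, -31, 43] -> [-10, -32, 42]
  [50, 13, 20, -43] -> [50, 13, 20] -> [49, 12, 19]
  [15, 40, -13, -23, 40, 48, -41, 18, -29, 38] -> [15, 40, -13] -> [14, 39, -14]
  probe: [-32, 8, 28, 48, 10, -20, 17, 14, -13, -5] -> [-32, 8, 28] -> [-33, 7, 27]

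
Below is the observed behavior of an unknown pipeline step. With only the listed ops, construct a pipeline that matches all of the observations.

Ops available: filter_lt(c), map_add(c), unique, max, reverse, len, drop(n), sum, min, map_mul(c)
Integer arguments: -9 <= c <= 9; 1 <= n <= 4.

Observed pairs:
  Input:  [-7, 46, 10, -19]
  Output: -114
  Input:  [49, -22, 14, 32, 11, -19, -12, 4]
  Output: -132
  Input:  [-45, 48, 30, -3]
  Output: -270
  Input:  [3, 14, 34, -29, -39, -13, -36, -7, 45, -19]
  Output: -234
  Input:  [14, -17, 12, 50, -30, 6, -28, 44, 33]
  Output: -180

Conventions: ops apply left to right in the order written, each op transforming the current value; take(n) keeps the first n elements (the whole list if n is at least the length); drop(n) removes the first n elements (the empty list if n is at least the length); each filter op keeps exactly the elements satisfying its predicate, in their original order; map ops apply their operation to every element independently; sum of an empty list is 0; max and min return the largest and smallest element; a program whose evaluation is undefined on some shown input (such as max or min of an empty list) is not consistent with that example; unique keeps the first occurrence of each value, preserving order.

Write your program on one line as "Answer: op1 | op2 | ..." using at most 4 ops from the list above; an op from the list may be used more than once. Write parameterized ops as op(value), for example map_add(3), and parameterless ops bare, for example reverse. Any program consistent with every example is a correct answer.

map_mul(6) | filter_lt(-9) | min

Check, running the answer program on each example:
  [-7, 46, 10, -19] -> [-42, 276, 60, -114] -> [-42, -114] -> -114
  [49, -22, 14, 32, 11, -19, -12, 4] -> [294, -132, 84, 192, 66, -114, -72, 24] -> [-132, -114, -72] -> -132
  [-45, 48, 30, -3] -> [-270, 288, 180, -18] -> [-270, -18] -> -270
  [3, 14, 34, -29, -39, -13, -36, -7, 45, -19] -> [18, 84, 204, -174, -234, -78, -216, -42, 270, -114] -> [-174, -234, -78, -216, -42, -114] -> -234
  [14, -17, 12, 50, -30, 6, -28, 44, 33] -> [84, -102, 72, 300, -180, 36, -168, 264, 198] -> [-102, -180, -168] -> -180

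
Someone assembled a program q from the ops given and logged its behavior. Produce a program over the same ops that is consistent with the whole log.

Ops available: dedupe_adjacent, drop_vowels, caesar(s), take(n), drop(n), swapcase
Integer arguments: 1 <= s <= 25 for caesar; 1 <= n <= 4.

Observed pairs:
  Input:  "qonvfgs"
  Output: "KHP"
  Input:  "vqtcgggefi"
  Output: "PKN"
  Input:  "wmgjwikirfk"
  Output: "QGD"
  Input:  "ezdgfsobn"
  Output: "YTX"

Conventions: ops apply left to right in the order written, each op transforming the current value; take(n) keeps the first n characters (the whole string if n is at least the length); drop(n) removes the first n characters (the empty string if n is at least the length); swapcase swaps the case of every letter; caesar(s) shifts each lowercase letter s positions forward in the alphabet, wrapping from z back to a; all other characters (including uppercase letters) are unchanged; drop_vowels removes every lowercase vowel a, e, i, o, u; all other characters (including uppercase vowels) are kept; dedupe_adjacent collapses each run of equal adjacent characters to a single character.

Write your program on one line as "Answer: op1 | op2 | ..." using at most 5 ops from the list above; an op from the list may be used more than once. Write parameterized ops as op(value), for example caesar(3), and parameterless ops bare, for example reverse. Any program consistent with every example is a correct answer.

caesar(20) | drop_vowels | take(3) | swapcase

Check, running the answer program on each example:
  "qonvfgs" -> "kihpzam" -> "khpzm" -> "khp" -> "KHP"
  "vqtcgggefi" -> "pknwaaayzc" -> "pknwyzc" -> "pkn" -> "PKN"
  "wmgjwikirfk" -> "qgadqceclze" -> "qgdqcclz" -> "qgd" -> "QGD"
  "ezdgfsobn" -> "ytxazmivh" -> "ytxzmvh" -> "ytx" -> "YTX"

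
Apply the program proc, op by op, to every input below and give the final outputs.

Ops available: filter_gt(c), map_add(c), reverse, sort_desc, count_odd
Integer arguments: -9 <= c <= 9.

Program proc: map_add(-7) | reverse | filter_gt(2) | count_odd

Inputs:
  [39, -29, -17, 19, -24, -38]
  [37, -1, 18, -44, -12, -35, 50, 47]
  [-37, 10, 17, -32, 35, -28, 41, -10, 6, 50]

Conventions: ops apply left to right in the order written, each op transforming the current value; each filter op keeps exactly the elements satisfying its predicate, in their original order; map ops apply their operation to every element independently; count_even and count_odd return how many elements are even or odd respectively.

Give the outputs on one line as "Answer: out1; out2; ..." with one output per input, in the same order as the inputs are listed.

0; 2; 2

Execution, op by op:
  [39, -29, -17, 19, -24, -38] -> [32, -36, -24, 12, -31, -45] -> [-45, -31, 12, -24, -36, 32] -> [12, 32] -> 0
  [37, -1, 18, -44, -12, -35, 50, 47] -> [30, -8, 11, -51, -19, -42, 43, 40] -> [40, 43, -42, -19, -51, 11, -8, 30] -> [40, 43, 11, 30] -> 2
  [-37, 10, 17, -32, 35, -28, 41, -10, 6, 50] -> [-44, 3, 10, -39, 28, -35, 34, -17, -1, 43] -> [43, -1, -17, 34, -35, 28, -39, 10, 3, -44] -> [43, 34, 28, 10, 3] -> 2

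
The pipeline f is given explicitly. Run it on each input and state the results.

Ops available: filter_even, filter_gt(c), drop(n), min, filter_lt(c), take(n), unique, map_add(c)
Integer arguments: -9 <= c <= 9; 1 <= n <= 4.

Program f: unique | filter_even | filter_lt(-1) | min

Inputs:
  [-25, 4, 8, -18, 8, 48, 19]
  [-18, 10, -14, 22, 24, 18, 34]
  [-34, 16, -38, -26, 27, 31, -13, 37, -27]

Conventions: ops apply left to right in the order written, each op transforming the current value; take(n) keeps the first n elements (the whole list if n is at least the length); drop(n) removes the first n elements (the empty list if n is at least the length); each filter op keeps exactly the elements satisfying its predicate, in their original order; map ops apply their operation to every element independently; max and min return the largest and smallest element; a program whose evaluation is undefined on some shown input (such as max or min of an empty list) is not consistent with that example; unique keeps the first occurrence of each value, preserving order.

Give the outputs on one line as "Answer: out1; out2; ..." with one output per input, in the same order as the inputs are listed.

-18; -18; -38

Execution, op by op:
  [-25, 4, 8, -18, 8, 48, 19] -> [-25, 4, 8, -18, 48, 19] -> [4, 8, -18, 48] -> [-18] -> -18
  [-18, 10, -14, 22, 24, 18, 34] -> [-18, 10, -14, 22, 24, 18, 34] -> [-18, 10, -14, 22, 24, 18, 34] -> [-18, -14] -> -18
  [-34, 16, -38, -26, 27, 31, -13, 37, -27] -> [-34, 16, -38, -26, 27, 31, -13, 37, -27] -> [-34, 16, -38, -26] -> [-34, -38, -26] -> -38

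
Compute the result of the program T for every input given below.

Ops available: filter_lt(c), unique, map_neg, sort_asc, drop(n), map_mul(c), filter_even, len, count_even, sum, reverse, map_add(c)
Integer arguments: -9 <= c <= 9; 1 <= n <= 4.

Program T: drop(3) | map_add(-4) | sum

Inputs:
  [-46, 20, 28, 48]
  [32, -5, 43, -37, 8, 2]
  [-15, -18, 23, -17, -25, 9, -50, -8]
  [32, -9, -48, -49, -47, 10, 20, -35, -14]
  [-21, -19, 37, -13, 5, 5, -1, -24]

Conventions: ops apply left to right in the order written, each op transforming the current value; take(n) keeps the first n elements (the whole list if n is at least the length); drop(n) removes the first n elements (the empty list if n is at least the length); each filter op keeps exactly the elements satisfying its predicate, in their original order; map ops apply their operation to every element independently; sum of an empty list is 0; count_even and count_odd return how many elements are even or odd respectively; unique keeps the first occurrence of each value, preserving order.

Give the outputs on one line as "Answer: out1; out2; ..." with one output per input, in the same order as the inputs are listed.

44; -39; -111; -139; -48

Execution, op by op:
  [-46, 20, 28, 48] -> [48] -> [44] -> 44
  [32, -5, 43, -37, 8, 2] -> [-37, 8, 2] -> [-41, 4, -2] -> -39
  [-15, -18, 23, -17, -25, 9, -50, -8] -> [-17, -25, 9, -50, -8] -> [-21, -29, 5, -54, -12] -> -111
  [32, -9, -48, -49, -47, 10, 20, -35, -14] -> [-49, -47, 10, 20, -35, -14] -> [-53, -51, 6, 16, -39, -18] -> -139
  [-21, -19, 37, -13, 5, 5, -1, -24] -> [-13, 5, 5, -1, -24] -> [-17, 1, 1, -5, -28] -> -48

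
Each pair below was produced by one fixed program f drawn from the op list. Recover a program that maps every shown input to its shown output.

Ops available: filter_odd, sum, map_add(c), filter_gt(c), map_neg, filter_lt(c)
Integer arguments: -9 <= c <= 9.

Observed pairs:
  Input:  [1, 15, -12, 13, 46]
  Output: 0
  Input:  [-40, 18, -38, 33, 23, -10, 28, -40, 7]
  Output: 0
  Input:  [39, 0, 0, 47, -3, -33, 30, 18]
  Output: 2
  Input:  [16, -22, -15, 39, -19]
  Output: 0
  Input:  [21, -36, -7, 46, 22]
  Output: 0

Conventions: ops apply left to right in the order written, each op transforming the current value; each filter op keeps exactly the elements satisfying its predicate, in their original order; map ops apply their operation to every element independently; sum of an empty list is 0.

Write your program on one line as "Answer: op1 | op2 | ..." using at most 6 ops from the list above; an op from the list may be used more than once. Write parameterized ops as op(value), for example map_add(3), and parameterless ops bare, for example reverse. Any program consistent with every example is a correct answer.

filter_gt(-4) | filter_odd | map_neg | filter_gt(0) | map_add(-1) | sum

Check, running the answer program on each example:
  [1, 15, -12, 13, 46] -> [1, 15, 13, 46] -> [1, 15, 13] -> [-1, -15, -13] -> [] -> [] -> 0
  [-40, 18, -38, 33, 23, -10, 28, -40, 7] -> [18, 33, 23, 28, 7] -> [33, 23, 7] -> [-33, -23, -7] -> [] -> [] -> 0
  [39, 0, 0, 47, -3, -33, 30, 18] -> [39, 0, 0, 47, -3, 30, 18] -> [39, 47, -3] -> [-39, -47, 3] -> [3] -> [2] -> 2
  [16, -22, -15, 39, -19] -> [16, 39] -> [39] -> [-39] -> [] -> [] -> 0
  [21, -36, -7, 46, 22] -> [21, 46, 22] -> [21] -> [-21] -> [] -> [] -> 0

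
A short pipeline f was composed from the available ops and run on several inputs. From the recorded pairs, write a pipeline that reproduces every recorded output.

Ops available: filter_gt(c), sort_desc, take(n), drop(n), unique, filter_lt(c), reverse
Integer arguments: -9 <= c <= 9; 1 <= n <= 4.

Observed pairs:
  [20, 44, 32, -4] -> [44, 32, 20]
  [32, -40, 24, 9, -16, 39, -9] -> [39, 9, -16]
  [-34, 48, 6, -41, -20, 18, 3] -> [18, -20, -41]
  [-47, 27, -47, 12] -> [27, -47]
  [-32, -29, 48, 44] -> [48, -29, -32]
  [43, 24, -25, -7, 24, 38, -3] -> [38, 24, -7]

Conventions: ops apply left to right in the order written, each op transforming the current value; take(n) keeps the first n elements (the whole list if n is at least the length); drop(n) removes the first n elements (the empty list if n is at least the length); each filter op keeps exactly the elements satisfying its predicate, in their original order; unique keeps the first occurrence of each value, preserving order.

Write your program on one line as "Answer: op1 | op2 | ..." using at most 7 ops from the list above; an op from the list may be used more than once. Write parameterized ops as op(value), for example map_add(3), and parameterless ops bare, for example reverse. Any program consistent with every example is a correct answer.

reverse | take(4) | reverse | take(3) | sort_desc | unique

Check, running the answer program on each example:
  [20, 44, 32, -4] -> [-4, 32, 44, 20] -> [-4, 32, 44, 20] -> [20, 44, 32, -4] -> [20, 44, 32] -> [44, 32, 20] -> [44, 32, 20]
  [32, -40, 24, 9, -16, 39, -9] -> [-9, 39, -16, 9, 24, -40, 32] -> [-9, 39, -16, 9] -> [9, -16, 39, -9] -> [9, -16, 39] -> [39, 9, -16] -> [39, 9, -16]
  [-34, 48, 6, -41, -20, 18, 3] -> [3, 18, -20, -41, 6, 48, -34] -> [3, 18, -20, -41] -> [-41, -20, 18, 3] -> [-41, -20, 18] -> [18, -20, -41] -> [18, -20, -41]
  [-47, 27, -47, 12] -> [12, -47, 27, -47] -> [12, -47, 27, -47] -> [-47, 27, -47, 12] -> [-47, 27, -47] -> [27, -47, -47] -> [27, -47]
  [-32, -29, 48, 44] -> [44, 48, -29, -32] -> [44, 48, -29, -32] -> [-32, -29, 48, 44] -> [-32, -29, 48] -> [48, -29, -32] -> [48, -29, -32]
  [43, 24, -25, -7, 24, 38, -3] -> [-3, 38, 24, -7, -25, 24, 43] -> [-3, 38, 24, -7] -> [-7, 24, 38, -3] -> [-7, 24, 38] -> [38, 24, -7] -> [38, 24, -7]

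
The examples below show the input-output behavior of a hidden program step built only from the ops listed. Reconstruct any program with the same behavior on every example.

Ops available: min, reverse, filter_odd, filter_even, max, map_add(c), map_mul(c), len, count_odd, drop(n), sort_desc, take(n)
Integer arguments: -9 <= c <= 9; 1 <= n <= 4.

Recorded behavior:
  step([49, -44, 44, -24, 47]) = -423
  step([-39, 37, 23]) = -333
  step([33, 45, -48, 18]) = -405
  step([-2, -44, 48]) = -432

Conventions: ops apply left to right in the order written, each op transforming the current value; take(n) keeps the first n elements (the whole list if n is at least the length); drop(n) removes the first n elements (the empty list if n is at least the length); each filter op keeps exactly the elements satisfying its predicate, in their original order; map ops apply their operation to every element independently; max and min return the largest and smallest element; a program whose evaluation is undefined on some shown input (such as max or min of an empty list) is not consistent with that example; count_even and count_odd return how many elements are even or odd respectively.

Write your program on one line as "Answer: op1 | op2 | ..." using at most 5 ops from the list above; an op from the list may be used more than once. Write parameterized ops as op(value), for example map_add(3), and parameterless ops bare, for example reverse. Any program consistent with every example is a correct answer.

drop(1) | map_mul(-9) | reverse | min

Check, running the answer program on each example:
  [49, -44, 44, -24, 47] -> [-44, 44, -24, 47] -> [396, -396, 216, -423] -> [-423, 216, -396, 396] -> -423
  [-39, 37, 23] -> [37, 23] -> [-333, -207] -> [-207, -333] -> -333
  [33, 45, -48, 18] -> [45, -48, 18] -> [-405, 432, -162] -> [-162, 432, -405] -> -405
  [-2, -44, 48] -> [-44, 48] -> [396, -432] -> [-432, 396] -> -432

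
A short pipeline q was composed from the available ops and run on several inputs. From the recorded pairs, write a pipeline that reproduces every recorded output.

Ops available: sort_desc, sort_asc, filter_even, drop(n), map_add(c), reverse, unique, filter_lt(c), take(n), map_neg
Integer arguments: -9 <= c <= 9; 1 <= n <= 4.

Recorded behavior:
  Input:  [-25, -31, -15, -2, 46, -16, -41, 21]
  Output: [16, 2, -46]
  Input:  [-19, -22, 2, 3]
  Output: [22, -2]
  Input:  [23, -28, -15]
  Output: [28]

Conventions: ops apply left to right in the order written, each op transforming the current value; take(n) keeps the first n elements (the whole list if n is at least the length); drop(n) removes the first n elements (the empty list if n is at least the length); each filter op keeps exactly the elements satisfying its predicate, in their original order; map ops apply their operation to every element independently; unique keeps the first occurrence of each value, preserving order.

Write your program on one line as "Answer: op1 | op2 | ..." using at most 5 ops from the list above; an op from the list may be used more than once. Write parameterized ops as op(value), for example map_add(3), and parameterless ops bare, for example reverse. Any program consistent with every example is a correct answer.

filter_even | map_neg | reverse | sort_desc

Check, running the answer program on each example:
  [-25, -31, -15, -2, 46, -16, -41, 21] -> [-2, 46, -16] -> [2, -46, 16] -> [16, -46, 2] -> [16, 2, -46]
  [-19, -22, 2, 3] -> [-22, 2] -> [22, -2] -> [-2, 22] -> [22, -2]
  [23, -28, -15] -> [-28] -> [28] -> [28] -> [28]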